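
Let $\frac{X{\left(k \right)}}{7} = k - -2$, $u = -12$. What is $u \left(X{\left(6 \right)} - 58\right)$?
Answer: $24$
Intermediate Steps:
$X{\left(k \right)} = 14 + 7 k$ ($X{\left(k \right)} = 7 \left(k - -2\right) = 7 \left(k + 2\right) = 7 \left(2 + k\right) = 14 + 7 k$)
$u \left(X{\left(6 \right)} - 58\right) = - 12 \left(\left(14 + 7 \cdot 6\right) - 58\right) = - 12 \left(\left(14 + 42\right) - 58\right) = - 12 \left(56 - 58\right) = \left(-12\right) \left(-2\right) = 24$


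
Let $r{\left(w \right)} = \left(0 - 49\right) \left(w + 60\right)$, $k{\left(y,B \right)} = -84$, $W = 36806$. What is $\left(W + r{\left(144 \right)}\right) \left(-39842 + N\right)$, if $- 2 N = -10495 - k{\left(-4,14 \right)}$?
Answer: $-928604565$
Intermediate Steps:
$r{\left(w \right)} = -2940 - 49 w$ ($r{\left(w \right)} = - 49 \left(60 + w\right) = -2940 - 49 w$)
$N = \frac{10411}{2}$ ($N = - \frac{-10495 - -84}{2} = - \frac{-10495 + 84}{2} = \left(- \frac{1}{2}\right) \left(-10411\right) = \frac{10411}{2} \approx 5205.5$)
$\left(W + r{\left(144 \right)}\right) \left(-39842 + N\right) = \left(36806 - 9996\right) \left(-39842 + \frac{10411}{2}\right) = \left(36806 - 9996\right) \left(- \frac{69273}{2}\right) = 26810 \left(- \frac{69273}{2}\right) = -928604565$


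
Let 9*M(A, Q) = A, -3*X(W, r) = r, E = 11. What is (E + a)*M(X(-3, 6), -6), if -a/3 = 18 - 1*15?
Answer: -4/9 ≈ -0.44444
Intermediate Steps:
X(W, r) = -r/3
M(A, Q) = A/9
a = -9 (a = -3*(18 - 1*15) = -3*(18 - 15) = -3*3 = -9)
(E + a)*M(X(-3, 6), -6) = (11 - 9)*((-1/3*6)/9) = 2*((1/9)*(-2)) = 2*(-2/9) = -4/9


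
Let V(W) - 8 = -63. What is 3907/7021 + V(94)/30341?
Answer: 118156132/213024161 ≈ 0.55466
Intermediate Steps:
V(W) = -55 (V(W) = 8 - 63 = -55)
3907/7021 + V(94)/30341 = 3907/7021 - 55/30341 = 118156132/213024161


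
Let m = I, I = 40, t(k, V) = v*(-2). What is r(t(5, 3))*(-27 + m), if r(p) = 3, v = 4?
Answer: 39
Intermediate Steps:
t(k, V) = -8 (t(k, V) = 4*(-2) = -8)
m = 40
r(t(5, 3))*(-27 + m) = 3*(-27 + 40) = 3*13 = 39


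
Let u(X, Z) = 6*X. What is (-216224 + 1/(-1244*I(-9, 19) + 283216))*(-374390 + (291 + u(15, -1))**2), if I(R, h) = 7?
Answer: 1046610555308703/21116 ≈ 4.9565e+10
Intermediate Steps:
(-216224 + 1/(-1244*I(-9, 19) + 283216))*(-374390 + (291 + u(15, -1))**2) = (-216224 + 1/(-1244*7 + 283216))*(-374390 + (291 + 6*15)**2) = (-216224 + 1/(-8708 + 283216))*(-374390 + (291 + 90)**2) = (-216224 + 1/274508)*(-374390 + 381**2) = (-216224 + 1/274508)*(-374390 + 145161) = -59355217791/274508*(-229229) = 1046610555308703/21116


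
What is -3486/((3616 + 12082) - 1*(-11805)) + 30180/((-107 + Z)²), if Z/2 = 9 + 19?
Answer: 39093974/3406443 ≈ 11.476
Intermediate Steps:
Z = 56 (Z = 2*(9 + 19) = 2*28 = 56)
-3486/((3616 + 12082) - 1*(-11805)) + 30180/((-107 + Z)²) = -3486/((3616 + 12082) - 1*(-11805)) + 30180/((-107 + 56)²) = -3486/(15698 + 11805) + 30180/((-51)²) = -3486/27503 + 30180/2601 = -3486*1/27503 + 30180*(1/2601) = -498/3929 + 10060/867 = 39093974/3406443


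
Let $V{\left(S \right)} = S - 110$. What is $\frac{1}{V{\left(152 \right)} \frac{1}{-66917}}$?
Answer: $- \frac{66917}{42} \approx -1593.3$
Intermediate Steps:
$V{\left(S \right)} = -110 + S$ ($V{\left(S \right)} = S - 110 = -110 + S$)
$\frac{1}{V{\left(152 \right)} \frac{1}{-66917}} = \frac{1}{\left(-110 + 152\right) \frac{1}{-66917}} = \frac{1}{42 \left(- \frac{1}{66917}\right)} = \frac{1}{- \frac{42}{66917}} = - \frac{66917}{42}$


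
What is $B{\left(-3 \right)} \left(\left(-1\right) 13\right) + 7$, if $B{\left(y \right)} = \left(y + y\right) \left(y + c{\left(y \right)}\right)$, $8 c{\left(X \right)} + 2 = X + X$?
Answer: $-305$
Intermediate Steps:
$c{\left(X \right)} = - \frac{1}{4} + \frac{X}{4}$ ($c{\left(X \right)} = - \frac{1}{4} + \frac{X + X}{8} = - \frac{1}{4} + \frac{2 X}{8} = - \frac{1}{4} + \frac{X}{4}$)
$B{\left(y \right)} = 2 y \left(- \frac{1}{4} + \frac{5 y}{4}\right)$ ($B{\left(y \right)} = \left(y + y\right) \left(y + \left(- \frac{1}{4} + \frac{y}{4}\right)\right) = 2 y \left(- \frac{1}{4} + \frac{5 y}{4}\right)$)
$B{\left(-3 \right)} \left(\left(-1\right) 13\right) + 7 = \frac{1}{2} \left(-3\right) \left(-1 + 5 \left(-3\right)\right) \left(\left(-1\right) 13\right) + 7 = \frac{1}{2} \left(-3\right) \left(-1 - 15\right) \left(-13\right) + 7 = \frac{1}{2} \left(-3\right) \left(-16\right) \left(-13\right) + 7 = 24 \left(-13\right) + 7 = -312 + 7 = -305$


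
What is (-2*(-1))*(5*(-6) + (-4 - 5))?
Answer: -78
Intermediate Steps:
(-2*(-1))*(5*(-6) + (-4 - 5)) = 2*(-30 - 9) = 2*(-39) = -78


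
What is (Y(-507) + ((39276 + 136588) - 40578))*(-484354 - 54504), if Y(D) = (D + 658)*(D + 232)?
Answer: -50523864938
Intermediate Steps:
Y(D) = (232 + D)*(658 + D) (Y(D) = (658 + D)*(232 + D) = (232 + D)*(658 + D))
(Y(-507) + ((39276 + 136588) - 40578))*(-484354 - 54504) = ((152656 + (-507)² + 890*(-507)) + ((39276 + 136588) - 40578))*(-484354 - 54504) = ((152656 + 257049 - 451230) + (175864 - 40578))*(-538858) = (-41525 + 135286)*(-538858) = 93761*(-538858) = -50523864938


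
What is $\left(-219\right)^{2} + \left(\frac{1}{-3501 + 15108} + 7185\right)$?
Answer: $\frac{640079623}{11607} \approx 55146.0$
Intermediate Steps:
$\left(-219\right)^{2} + \left(\frac{1}{-3501 + 15108} + 7185\right) = 47961 + \left(\frac{1}{11607} + 7185\right) = 47961 + \frac{83396296}{11607} = \frac{640079623}{11607}$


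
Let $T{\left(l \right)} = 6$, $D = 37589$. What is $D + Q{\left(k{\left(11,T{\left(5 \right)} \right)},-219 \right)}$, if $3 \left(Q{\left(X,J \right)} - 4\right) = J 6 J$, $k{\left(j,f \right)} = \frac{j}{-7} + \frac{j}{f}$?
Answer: $133515$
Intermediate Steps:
$k{\left(j,f \right)} = - \frac{j}{7} + \frac{j}{f}$ ($k{\left(j,f \right)} = j \left(- \frac{1}{7}\right) + \frac{j}{f} = - \frac{j}{7} + \frac{j}{f}$)
$Q{\left(X,J \right)} = 4 + 2 J^{2}$ ($Q{\left(X,J \right)} = 4 + \frac{J 6 J}{3} = 4 + \frac{6 J J}{3} = 4 + \frac{6 J^{2}}{3} = 4 + 2 J^{2}$)
$D + Q{\left(k{\left(11,T{\left(5 \right)} \right)},-219 \right)} = 37589 + \left(4 + 2 \left(-219\right)^{2}\right) = 37589 + \left(4 + 2 \cdot 47961\right) = 37589 + \left(4 + 95922\right) = 37589 + 95926 = 133515$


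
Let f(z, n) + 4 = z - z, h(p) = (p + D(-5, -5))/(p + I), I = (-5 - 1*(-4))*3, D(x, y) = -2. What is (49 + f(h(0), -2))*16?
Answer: 720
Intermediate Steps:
I = -3 (I = (-5 + 4)*3 = -1*3 = -3)
h(p) = (-2 + p)/(-3 + p) (h(p) = (p - 2)/(p - 3) = (-2 + p)/(-3 + p))
f(z, n) = -4 (f(z, n) = -4 + (z - z) = -4 + 0 = -4)
(49 + f(h(0), -2))*16 = (49 - 4)*16 = 45*16 = 720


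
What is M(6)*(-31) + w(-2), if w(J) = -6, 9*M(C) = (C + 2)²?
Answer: -2038/9 ≈ -226.44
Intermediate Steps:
M(C) = (2 + C)²/9 (M(C) = (C + 2)²/9 = (2 + C)²/9)
M(6)*(-31) + w(-2) = ((2 + 6)²/9)*(-31) - 6 = ((⅑)*8²)*(-31) - 6 = ((⅑)*64)*(-31) - 6 = (64/9)*(-31) - 6 = -1984/9 - 6 = -2038/9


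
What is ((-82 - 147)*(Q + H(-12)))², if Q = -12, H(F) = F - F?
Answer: 7551504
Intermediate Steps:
H(F) = 0
((-82 - 147)*(Q + H(-12)))² = ((-82 - 147)*(-12 + 0))² = (-229*(-12))² = 2748² = 7551504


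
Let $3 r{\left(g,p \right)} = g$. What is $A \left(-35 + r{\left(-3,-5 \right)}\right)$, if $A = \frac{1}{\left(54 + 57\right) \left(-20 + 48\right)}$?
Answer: $- \frac{3}{259} \approx -0.011583$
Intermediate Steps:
$r{\left(g,p \right)} = \frac{g}{3}$
$A = \frac{1}{3108}$ ($A = \frac{1}{111 \cdot 28} = \frac{1}{3108} \approx 0.00032175$)
$A \left(-35 + r{\left(-3,-5 \right)}\right) = \frac{-35 + \frac{1}{3} \left(-3\right)}{3108} = \frac{-35 - 1}{3108} = \frac{1}{3108} \left(-36\right) = - \frac{3}{259}$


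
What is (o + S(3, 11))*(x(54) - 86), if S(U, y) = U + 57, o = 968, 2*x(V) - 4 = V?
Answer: -58596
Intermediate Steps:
x(V) = 2 + V/2
S(U, y) = 57 + U
(o + S(3, 11))*(x(54) - 86) = (968 + (57 + 3))*((2 + (1/2)*54) - 86) = (968 + 60)*((2 + 27) - 86) = 1028*(29 - 86) = 1028*(-57) = -58596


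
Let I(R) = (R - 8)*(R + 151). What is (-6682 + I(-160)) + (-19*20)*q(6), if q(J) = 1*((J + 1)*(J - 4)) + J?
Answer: -12770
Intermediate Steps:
q(J) = J + (1 + J)*(-4 + J) (q(J) = 1*((1 + J)*(-4 + J)) + J = (1 + J)*(-4 + J) + J = J + (1 + J)*(-4 + J))
I(R) = (-8 + R)*(151 + R)
(-6682 + I(-160)) + (-19*20)*q(6) = (-6682 + (-1208 + (-160)² + 143*(-160))) + (-19*20)*(-4 + 6² - 2*6) = (-6682 + (-1208 + 25600 - 22880)) - 380*(-4 + 36 - 12) = (-6682 + 1512) - 380*20 = -5170 - 7600 = -12770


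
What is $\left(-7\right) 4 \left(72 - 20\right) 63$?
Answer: $-91728$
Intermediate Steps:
$\left(-7\right) 4 \left(72 - 20\right) 63 = - 28 \cdot 52 \cdot 63 = \left(-28\right) 3276 = -91728$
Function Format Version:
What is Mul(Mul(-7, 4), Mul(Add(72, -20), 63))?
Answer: -91728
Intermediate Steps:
Mul(Mul(-7, 4), Mul(Add(72, -20), 63)) = Mul(-28, Mul(52, 63)) = Mul(-28, 3276) = -91728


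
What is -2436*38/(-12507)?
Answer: 30856/4169 ≈ 7.4013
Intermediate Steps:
-2436*38/(-12507) = -92568*(-1/12507) = 30856/4169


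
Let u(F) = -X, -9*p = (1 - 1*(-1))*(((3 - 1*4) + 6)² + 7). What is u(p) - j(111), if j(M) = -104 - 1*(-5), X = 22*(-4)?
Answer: 187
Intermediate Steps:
X = -88
j(M) = -99 (j(M) = -104 + 5 = -99)
p = -64/9 (p = -(1 - 1*(-1))*(((3 - 1*4) + 6)² + 7)/9 = -(1 + 1)*(((3 - 4) + 6)² + 7)/9 = -2*((-1 + 6)² + 7)/9 = -2*(5² + 7)/9 = -2*(25 + 7)/9 = -2*32/9 = -⅑*64 = -64/9 ≈ -7.1111)
u(F) = 88 (u(F) = -1*(-88) = 88)
u(p) - j(111) = 88 - 1*(-99) = 88 + 99 = 187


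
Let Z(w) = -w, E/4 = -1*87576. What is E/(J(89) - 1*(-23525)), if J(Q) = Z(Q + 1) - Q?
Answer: -58384/3891 ≈ -15.005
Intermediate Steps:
E = -350304 (E = 4*(-1*87576) = 4*(-87576) = -350304)
J(Q) = -1 - 2*Q (J(Q) = -(Q + 1) - Q = -(1 + Q) - Q = (-1 - Q) - Q = -1 - 2*Q)
E/(J(89) - 1*(-23525)) = -350304/((-1 - 2*89) - 1*(-23525)) = -350304/((-1 - 178) + 23525) = -350304/(-179 + 23525) = -350304/23346 = -350304*1/23346 = -58384/3891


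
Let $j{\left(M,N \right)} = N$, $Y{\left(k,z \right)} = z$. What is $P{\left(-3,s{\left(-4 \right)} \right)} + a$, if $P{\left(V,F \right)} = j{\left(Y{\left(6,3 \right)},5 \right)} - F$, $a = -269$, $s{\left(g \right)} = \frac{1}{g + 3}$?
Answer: $-263$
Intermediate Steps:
$s{\left(g \right)} = \frac{1}{3 + g}$
$P{\left(V,F \right)} = 5 - F$
$P{\left(-3,s{\left(-4 \right)} \right)} + a = \left(5 - \frac{1}{3 - 4}\right) - 269 = \left(5 - \frac{1}{-1}\right) - 269 = \left(5 - -1\right) - 269 = \left(5 + 1\right) - 269 = 6 - 269 = -263$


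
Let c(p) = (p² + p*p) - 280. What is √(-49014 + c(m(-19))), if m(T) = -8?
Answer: I*√49166 ≈ 221.73*I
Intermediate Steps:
c(p) = -280 + 2*p² (c(p) = (p² + p²) - 280 = 2*p² - 280 = -280 + 2*p²)
√(-49014 + c(m(-19))) = √(-49014 + (-280 + 2*(-8)²)) = √(-49014 + (-280 + 2*64)) = √(-49014 + (-280 + 128)) = √(-49014 - 152) = √(-49166) = I*√49166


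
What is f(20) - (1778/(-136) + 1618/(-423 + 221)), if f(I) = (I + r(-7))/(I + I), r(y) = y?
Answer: 1470331/68680 ≈ 21.408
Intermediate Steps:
f(I) = (-7 + I)/(2*I) (f(I) = (I - 7)/(I + I) = (-7 + I)/((2*I)) = (-7 + I)*(1/(2*I)) = (-7 + I)/(2*I))
f(20) - (1778/(-136) + 1618/(-423 + 221)) = (½)*(-7 + 20)/20 - (1778/(-136) + 1618/(-423 + 221)) = (½)*(1/20)*13 - (1778*(-1/136) + 1618/(-202)) = 13/40 - (-889/68 + 1618*(-1/202)) = 13/40 - (-889/68 - 809/101) = 13/40 - 1*(-144801/6868) = 13/40 + 144801/6868 = 1470331/68680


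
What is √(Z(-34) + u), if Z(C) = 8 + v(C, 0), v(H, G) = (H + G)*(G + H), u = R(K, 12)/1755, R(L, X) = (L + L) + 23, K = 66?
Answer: √15935205/117 ≈ 34.119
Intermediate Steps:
R(L, X) = 23 + 2*L (R(L, X) = 2*L + 23 = 23 + 2*L)
u = 31/351 (u = (23 + 2*66)/1755 = (23 + 132)*(1/1755) = 155*(1/1755) = 31/351 ≈ 0.088319)
v(H, G) = (G + H)² (v(H, G) = (G + H)*(G + H) = (G + H)²)
Z(C) = 8 + C² (Z(C) = 8 + (0 + C)² = 8 + C²)
√(Z(-34) + u) = √((8 + (-34)²) + 31/351) = √((8 + 1156) + 31/351) = √(1164 + 31/351) = √(408595/351) = √15935205/117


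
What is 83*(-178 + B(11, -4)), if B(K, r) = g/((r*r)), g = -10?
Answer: -118607/8 ≈ -14826.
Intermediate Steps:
B(K, r) = -10/r²
83*(-178 + B(11, -4)) = 83*(-178 - 10/(-4)²) = 83*(-178 - 10*1/16) = 83*(-178 - 5/8) = 83*(-1429/8) = -118607/8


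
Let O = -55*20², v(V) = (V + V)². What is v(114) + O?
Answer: 29984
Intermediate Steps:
v(V) = 4*V² (v(V) = (2*V)² = 4*V²)
O = -22000 (O = -55*400 = -22000)
v(114) + O = 4*114² - 22000 = 4*12996 - 22000 = 51984 - 22000 = 29984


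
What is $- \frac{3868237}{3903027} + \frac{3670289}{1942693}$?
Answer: $\frac{115431188518}{128514970029} \approx 0.89819$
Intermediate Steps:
$- \frac{3868237}{3903027} + \frac{3670289}{1942693} = \frac{115431188518}{128514970029}$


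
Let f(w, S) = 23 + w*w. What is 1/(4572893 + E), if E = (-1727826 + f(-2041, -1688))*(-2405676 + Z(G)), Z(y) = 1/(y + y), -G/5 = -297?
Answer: -495/2903046310798012 ≈ -1.7051e-13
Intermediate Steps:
G = 1485 (G = -5*(-297) = 1485)
Z(y) = 1/(2*y)
f(w, S) = 23 + w²
E = -2903048574380047/495 (E = (-1727826 + (23 + (-2041)²))*(-2405676 + (½)/1485) = (-1727826 + (23 + 4165681))*(-2405676 + (½)*(1/1485)) = (-1727826 + 4165704)*(-2405676 + 1/2970) = 2437878*(-7144857719/2970) = -2903048574380047/495 ≈ -5.8647e+12)
1/(4572893 + E) = 1/(4572893 - 2903048574380047/495) = 1/(-2903046310798012/495) = -495/2903046310798012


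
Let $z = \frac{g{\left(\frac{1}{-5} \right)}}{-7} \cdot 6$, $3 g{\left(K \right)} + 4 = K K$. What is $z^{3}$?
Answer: $\frac{7762392}{5359375} \approx 1.4484$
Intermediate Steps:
$g{\left(K \right)} = - \frac{4}{3} + \frac{K^{2}}{3}$ ($g{\left(K \right)} = - \frac{4}{3} + \frac{K K}{3} = - \frac{4}{3} + \frac{K^{2}}{3}$)
$z = \frac{198}{175}$ ($z = \frac{- \frac{4}{3} + \frac{\left(\frac{1}{-5}\right)^{2}}{3}}{-7} \cdot 6 = \left(- \frac{4}{3} + \frac{\left(- \frac{1}{5}\right)^{2}}{3}\right) \left(- \frac{1}{7}\right) 6 = \left(- \frac{4}{3} + \frac{1}{3} \cdot \frac{1}{25}\right) \left(- \frac{1}{7}\right) 6 = \left(- \frac{4}{3} + \frac{1}{75}\right) \left(- \frac{1}{7}\right) 6 = \left(- \frac{33}{25}\right) \left(- \frac{1}{7}\right) 6 = \frac{33}{175} \cdot 6 = \frac{198}{175} \approx 1.1314$)
$z^{3} = \left(\frac{198}{175}\right)^{3} = \frac{7762392}{5359375}$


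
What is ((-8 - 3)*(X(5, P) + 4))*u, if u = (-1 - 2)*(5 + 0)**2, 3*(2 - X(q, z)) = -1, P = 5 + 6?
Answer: 5225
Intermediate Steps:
P = 11
X(q, z) = 7/3 (X(q, z) = 2 - 1/3*(-1) = 2 + 1/3 = 7/3)
u = -75 (u = -3*5**2 = -3*25 = -75)
((-8 - 3)*(X(5, P) + 4))*u = ((-8 - 3)*(7/3 + 4))*(-75) = -11*19/3*(-75) = -209/3*(-75) = 5225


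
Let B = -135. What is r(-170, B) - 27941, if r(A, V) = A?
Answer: -28111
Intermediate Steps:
r(-170, B) - 27941 = -170 - 27941 = -28111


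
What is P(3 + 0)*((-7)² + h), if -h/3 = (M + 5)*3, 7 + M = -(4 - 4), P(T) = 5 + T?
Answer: 536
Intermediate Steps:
M = -7 (M = -7 - (4 - 4) = -7 - 1*0 = -7 + 0 = -7)
h = 18 (h = -3*(-7 + 5)*3 = -(-6)*3 = -3*(-6) = 18)
P(3 + 0)*((-7)² + h) = (5 + (3 + 0))*((-7)² + 18) = (5 + 3)*(49 + 18) = 8*67 = 536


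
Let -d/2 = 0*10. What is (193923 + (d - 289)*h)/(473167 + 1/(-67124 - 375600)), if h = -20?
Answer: 88413310972/209482386907 ≈ 0.42206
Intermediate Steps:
d = 0 (d = -0*10 = -2*0 = 0)
(193923 + (d - 289)*h)/(473167 + 1/(-67124 - 375600)) = (193923 + (0 - 289)*(-20))/(473167 + 1/(-67124 - 375600)) = (193923 - 289*(-20))/(473167 + 1/(-442724)) = (193923 + 5780)/(473167 - 1/442724) = 199703/(209482386907/442724) = 199703*(442724/209482386907) = 88413310972/209482386907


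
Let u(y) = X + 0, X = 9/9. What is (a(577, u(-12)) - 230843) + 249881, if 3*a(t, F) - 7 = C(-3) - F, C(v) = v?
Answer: 19039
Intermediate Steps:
X = 1 (X = 9*(1/9) = 1)
u(y) = 1 (u(y) = 1 + 0 = 1)
a(t, F) = 4/3 - F/3 (a(t, F) = 7/3 + (-3 - F)/3 = 7/3 + (-1 - F/3) = 4/3 - F/3)
(a(577, u(-12)) - 230843) + 249881 = ((4/3 - 1/3*1) - 230843) + 249881 = ((4/3 - 1/3) - 230843) + 249881 = (1 - 230843) + 249881 = -230842 + 249881 = 19039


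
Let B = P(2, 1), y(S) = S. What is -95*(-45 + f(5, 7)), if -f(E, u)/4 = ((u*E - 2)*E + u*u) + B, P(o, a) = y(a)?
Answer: 85975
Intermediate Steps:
P(o, a) = a
B = 1
f(E, u) = -4 - 4*u² - 4*E*(-2 + E*u) (f(E, u) = -4*(((u*E - 2)*E + u*u) + 1) = -4*(((E*u - 2)*E + u²) + 1) = -4*(((-2 + E*u)*E + u²) + 1) = -4*((E*(-2 + E*u) + u²) + 1) = -4*((u² + E*(-2 + E*u)) + 1) = -4*(1 + u² + E*(-2 + E*u)) = -4 - 4*u² - 4*E*(-2 + E*u))
-95*(-45 + f(5, 7)) = -95*(-45 + (-4 - 4*7² + 8*5 - 4*7*5²)) = -95*(-45 + (-4 - 4*49 + 40 - 4*7*25)) = -95*(-45 + (-4 - 196 + 40 - 700)) = -95*(-45 - 860) = -95*(-905) = 85975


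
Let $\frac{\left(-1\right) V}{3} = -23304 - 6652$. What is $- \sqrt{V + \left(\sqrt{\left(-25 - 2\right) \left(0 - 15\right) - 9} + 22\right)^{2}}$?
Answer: $- 2 \sqrt{22687 + 66 \sqrt{11}} \approx -302.69$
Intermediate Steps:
$V = 89868$ ($V = - 3 \left(-23304 - 6652\right) = \left(-3\right) \left(-29956\right) = 89868$)
$- \sqrt{V + \left(\sqrt{\left(-25 - 2\right) \left(0 - 15\right) - 9} + 22\right)^{2}} = - \sqrt{89868 + \left(\sqrt{\left(-25 - 2\right) \left(0 - 15\right) - 9} + 22\right)^{2}} = - \sqrt{89868 + \left(\sqrt{\left(-27\right) \left(-15\right) - 9} + 22\right)^{2}} = - \sqrt{89868 + \left(\sqrt{405 - 9} + 22\right)^{2}} = - \sqrt{89868 + \left(\sqrt{396} + 22\right)^{2}} = - \sqrt{89868 + \left(6 \sqrt{11} + 22\right)^{2}} = - \sqrt{89868 + \left(22 + 6 \sqrt{11}\right)^{2}}$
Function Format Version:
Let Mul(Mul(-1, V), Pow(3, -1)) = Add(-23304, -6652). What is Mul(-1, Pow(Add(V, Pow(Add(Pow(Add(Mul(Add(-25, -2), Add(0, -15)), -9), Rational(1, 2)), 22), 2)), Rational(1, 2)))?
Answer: Mul(-2, Pow(Add(22687, Mul(66, Pow(11, Rational(1, 2)))), Rational(1, 2))) ≈ -302.69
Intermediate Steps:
V = 89868 (V = Mul(-3, Add(-23304, -6652)) = Mul(-3, -29956) = 89868)
Mul(-1, Pow(Add(V, Pow(Add(Pow(Add(Mul(Add(-25, -2), Add(0, -15)), -9), Rational(1, 2)), 22), 2)), Rational(1, 2))) = Mul(-1, Pow(Add(89868, Pow(Add(Pow(Add(Mul(Add(-25, -2), Add(0, -15)), -9), Rational(1, 2)), 22), 2)), Rational(1, 2))) = Mul(-1, Pow(Add(89868, Pow(Add(Pow(Add(Mul(-27, -15), -9), Rational(1, 2)), 22), 2)), Rational(1, 2))) = Mul(-1, Pow(Add(89868, Pow(Add(Pow(Add(405, -9), Rational(1, 2)), 22), 2)), Rational(1, 2))) = Mul(-1, Pow(Add(89868, Pow(Add(Pow(396, Rational(1, 2)), 22), 2)), Rational(1, 2))) = Mul(-1, Pow(Add(89868, Pow(Add(Mul(6, Pow(11, Rational(1, 2))), 22), 2)), Rational(1, 2))) = Mul(-1, Pow(Add(89868, Pow(Add(22, Mul(6, Pow(11, Rational(1, 2)))), 2)), Rational(1, 2)))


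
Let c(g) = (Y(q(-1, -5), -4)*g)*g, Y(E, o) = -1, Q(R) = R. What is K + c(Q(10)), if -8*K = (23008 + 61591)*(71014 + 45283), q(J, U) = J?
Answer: -9838610703/8 ≈ -1.2298e+9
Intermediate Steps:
K = -9838609903/8 (K = -(23008 + 61591)*(71014 + 45283)/8 = -84599*116297/8 = -⅛*9838609903 = -9838609903/8 ≈ -1.2298e+9)
c(g) = -g² (c(g) = (-g)*g = -g²)
K + c(Q(10)) = -9838609903/8 - 1*10² = -9838609903/8 - 1*100 = -9838609903/8 - 100 = -9838610703/8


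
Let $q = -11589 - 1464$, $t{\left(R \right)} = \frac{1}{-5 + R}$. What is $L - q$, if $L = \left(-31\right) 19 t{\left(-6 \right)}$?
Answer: $\frac{144172}{11} \approx 13107.0$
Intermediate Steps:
$q = -13053$
$L = \frac{589}{11}$ ($L = \frac{\left(-31\right) 19}{-5 - 6} = - \frac{589}{-11} = \left(-589\right) \left(- \frac{1}{11}\right) = \frac{589}{11} \approx 53.545$)
$L - q = \frac{589}{11} - -13053 = \frac{589}{11} + 13053 = \frac{144172}{11}$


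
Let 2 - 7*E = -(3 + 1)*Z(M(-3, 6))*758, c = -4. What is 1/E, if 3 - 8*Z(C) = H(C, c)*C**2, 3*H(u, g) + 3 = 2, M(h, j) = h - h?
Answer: 7/1139 ≈ 0.0061457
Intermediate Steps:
M(h, j) = 0
H(u, g) = -1/3 (H(u, g) = -1 + (1/3)*2 = -1 + 2/3 = -1/3)
Z(C) = 3/8 + C**2/24 (Z(C) = 3/8 - (-1)*C**2/24 = 3/8 + C**2/24)
E = 1139/7 (E = 2/7 - (-(3 + 1)*(3/8 + (1/24)*0**2))*758/7 = 2/7 - (-4*(3/8 + (1/24)*0))*758/7 = 2/7 - (-4*(3/8 + 0))*758/7 = 2/7 - (-4*3/8)*758/7 = 2/7 - (-1*3/2)*758/7 = 2/7 - (-3)*758/14 = 2/7 - 1/7*(-1137) = 2/7 + 1137/7 = 1139/7 ≈ 162.71)
1/E = 1/(1139/7) = 7/1139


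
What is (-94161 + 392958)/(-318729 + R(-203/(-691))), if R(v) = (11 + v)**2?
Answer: -142669890357/152126139233 ≈ -0.93784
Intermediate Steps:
(-94161 + 392958)/(-318729 + R(-203/(-691))) = (-94161 + 392958)/(-318729 + (11 - 203/(-691))**2) = 298797/(-318729 + (11 - 203*(-1/691))**2) = 298797/(-318729 + (11 + 203/691)**2) = 298797/(-318729 + (7804/691)**2) = 298797/(-318729 + 60902416/477481) = 298797/(-152126139233/477481) = 298797*(-477481/152126139233) = -142669890357/152126139233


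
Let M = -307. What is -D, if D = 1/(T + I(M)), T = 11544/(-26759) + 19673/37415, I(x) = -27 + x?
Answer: 1001187985/334302275943 ≈ 0.0029949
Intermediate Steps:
T = 94511047/1001187985 (T = 11544*(-1/26759) + 19673*(1/37415) = -11544/26759 + 19673/37415 = 94511047/1001187985 ≈ 0.094399)
D = -1001187985/334302275943 (D = 1/(94511047/1001187985 + (-27 - 307)) = 1/(94511047/1001187985 - 334) = 1/(-334302275943/1001187985) = -1001187985/334302275943 ≈ -0.0029949)
-D = -1*(-1001187985/334302275943) = 1001187985/334302275943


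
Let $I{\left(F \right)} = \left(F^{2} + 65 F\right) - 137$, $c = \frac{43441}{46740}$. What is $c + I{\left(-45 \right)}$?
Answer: $- \frac{48425939}{46740} \approx -1036.1$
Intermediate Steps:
$c = \frac{43441}{46740}$ ($c = 43441 \cdot \frac{1}{46740} = \frac{43441}{46740} \approx 0.92942$)
$I{\left(F \right)} = -137 + F^{2} + 65 F$
$c + I{\left(-45 \right)} = \frac{43441}{46740} + \left(-137 + \left(-45\right)^{2} + 65 \left(-45\right)\right) = \frac{43441}{46740} - 1037 = - \frac{48425939}{46740}$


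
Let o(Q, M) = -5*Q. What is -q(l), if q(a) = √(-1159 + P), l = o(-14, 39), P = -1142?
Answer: -I*√2301 ≈ -47.969*I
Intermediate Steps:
l = 70 (l = -5*(-14) = 70)
q(a) = I*√2301 (q(a) = √(-1159 - 1142) = √(-2301) = I*√2301)
-q(l) = -I*√2301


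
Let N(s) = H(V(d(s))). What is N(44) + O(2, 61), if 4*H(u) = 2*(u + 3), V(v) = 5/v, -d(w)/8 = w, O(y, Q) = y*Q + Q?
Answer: 129883/704 ≈ 184.49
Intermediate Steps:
O(y, Q) = Q + Q*y (O(y, Q) = Q*y + Q = Q + Q*y)
d(w) = -8*w
H(u) = 3/2 + u/2 (H(u) = (2*(u + 3))/4 = (2*(3 + u))/4 = (6 + 2*u)/4 = 3/2 + u/2)
N(s) = 3/2 - 5/(16*s) (N(s) = 3/2 + (5/((-8*s)))/2 = 3/2 + (5*(-1/(8*s)))/2 = 3/2 + (-5/(8*s))/2 = 3/2 - 5/(16*s))
N(44) + O(2, 61) = (1/16)*(-5 + 24*44)/44 + 61*(1 + 2) = (1/16)*(1/44)*(-5 + 1056) + 61*3 = (1/16)*(1/44)*1051 + 183 = 1051/704 + 183 = 129883/704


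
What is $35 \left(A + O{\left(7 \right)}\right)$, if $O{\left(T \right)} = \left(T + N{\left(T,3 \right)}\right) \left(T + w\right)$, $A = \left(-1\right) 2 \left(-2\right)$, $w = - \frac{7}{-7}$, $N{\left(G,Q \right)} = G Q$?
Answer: $7980$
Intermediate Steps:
$w = 1$ ($w = \left(-7\right) \left(- \frac{1}{7}\right) = 1$)
$A = 4$ ($A = \left(-2\right) \left(-2\right) = 4$)
$O{\left(T \right)} = 4 T \left(1 + T\right)$ ($O{\left(T \right)} = \left(T + T 3\right) \left(T + 1\right) = \left(T + 3 T\right) \left(1 + T\right) = 4 T \left(1 + T\right)$)
$35 \left(A + O{\left(7 \right)}\right) = 35 \left(4 + 4 \cdot 7 \left(1 + 7\right)\right) = 35 \left(4 + 4 \cdot 7 \cdot 8\right) = 35 \left(4 + 224\right) = 35 \cdot 228 = 7980$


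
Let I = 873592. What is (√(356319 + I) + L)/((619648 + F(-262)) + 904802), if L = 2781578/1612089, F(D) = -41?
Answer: 2781578/2457482980401 + √1229911/1524409 ≈ 0.00072864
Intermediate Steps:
L = 2781578/1612089 (L = 2781578*(1/1612089) = 2781578/1612089 ≈ 1.7254)
(√(356319 + I) + L)/((619648 + F(-262)) + 904802) = (√(356319 + 873592) + 2781578/1612089)/((619648 - 41) + 904802) = (√1229911 + 2781578/1612089)/(619607 + 904802) = (2781578/1612089 + √1229911)/1524409 = (2781578/1612089 + √1229911)*(1/1524409) = 2781578/2457482980401 + √1229911/1524409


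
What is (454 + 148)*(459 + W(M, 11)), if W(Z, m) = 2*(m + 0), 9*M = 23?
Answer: 289562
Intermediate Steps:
M = 23/9 (M = (⅑)*23 = 23/9 ≈ 2.5556)
W(Z, m) = 2*m
(454 + 148)*(459 + W(M, 11)) = (454 + 148)*(459 + 2*11) = 602*(459 + 22) = 602*481 = 289562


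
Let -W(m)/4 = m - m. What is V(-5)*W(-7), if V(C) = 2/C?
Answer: 0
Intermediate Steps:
W(m) = 0 (W(m) = -4*(m - m) = -4*0 = 0)
V(-5)*W(-7) = (2/(-5))*0 = (2*(-⅕))*0 = -⅖*0 = 0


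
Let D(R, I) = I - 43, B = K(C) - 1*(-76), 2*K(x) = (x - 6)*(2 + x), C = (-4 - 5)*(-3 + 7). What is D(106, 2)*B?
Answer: -32390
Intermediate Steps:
C = -36 (C = -9*4 = -36)
K(x) = (-6 + x)*(2 + x)/2 (K(x) = ((x - 6)*(2 + x))/2 = ((-6 + x)*(2 + x))/2 = (-6 + x)*(2 + x)/2)
B = 790 (B = (-6 + (½)*(-36)² - 2*(-36)) - 1*(-76) = (-6 + (½)*1296 + 72) + 76 = (-6 + 648 + 72) + 76 = 714 + 76 = 790)
D(R, I) = -43 + I
D(106, 2)*B = (-43 + 2)*790 = -41*790 = -32390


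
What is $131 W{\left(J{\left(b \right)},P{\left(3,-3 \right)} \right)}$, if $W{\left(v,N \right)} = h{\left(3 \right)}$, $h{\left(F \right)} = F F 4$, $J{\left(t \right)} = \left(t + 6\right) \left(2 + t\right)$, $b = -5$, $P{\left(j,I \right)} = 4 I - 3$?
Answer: $4716$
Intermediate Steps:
$P{\left(j,I \right)} = -3 + 4 I$
$J{\left(t \right)} = \left(2 + t\right) \left(6 + t\right)$ ($J{\left(t \right)} = \left(6 + t\right) \left(2 + t\right) = \left(2 + t\right) \left(6 + t\right)$)
$h{\left(F \right)} = 4 F^{2}$ ($h{\left(F \right)} = F^{2} \cdot 4 = 4 F^{2}$)
$W{\left(v,N \right)} = 36$ ($W{\left(v,N \right)} = 4 \cdot 3^{2} = 4 \cdot 9 = 36$)
$131 W{\left(J{\left(b \right)},P{\left(3,-3 \right)} \right)} = 131 \cdot 36 = 4716$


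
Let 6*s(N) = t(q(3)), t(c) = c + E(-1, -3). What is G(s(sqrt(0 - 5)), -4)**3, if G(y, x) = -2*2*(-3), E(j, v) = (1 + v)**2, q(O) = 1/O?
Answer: 1728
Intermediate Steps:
q(O) = 1/O
t(c) = 4 + c (t(c) = c + (1 - 3)**2 = c + (-2)**2 = c + 4 = 4 + c)
s(N) = 13/18 (s(N) = (4 + 1/3)/6 = (1/6)*(13/3) = 13/18)
G(y, x) = 12 (G(y, x) = -4*(-3) = 12)
G(s(sqrt(0 - 5)), -4)**3 = 12**3 = 1728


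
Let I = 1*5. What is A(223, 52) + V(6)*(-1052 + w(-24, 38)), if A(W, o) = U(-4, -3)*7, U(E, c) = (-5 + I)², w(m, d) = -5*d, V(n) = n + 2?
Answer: -9936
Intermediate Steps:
V(n) = 2 + n
I = 5
U(E, c) = 0 (U(E, c) = (-5 + 5)² = 0² = 0)
A(W, o) = 0 (A(W, o) = 0*7 = 0)
A(223, 52) + V(6)*(-1052 + w(-24, 38)) = 0 + (2 + 6)*(-1052 - 5*38) = 0 + 8*(-1052 - 190) = 0 + 8*(-1242) = 0 - 9936 = -9936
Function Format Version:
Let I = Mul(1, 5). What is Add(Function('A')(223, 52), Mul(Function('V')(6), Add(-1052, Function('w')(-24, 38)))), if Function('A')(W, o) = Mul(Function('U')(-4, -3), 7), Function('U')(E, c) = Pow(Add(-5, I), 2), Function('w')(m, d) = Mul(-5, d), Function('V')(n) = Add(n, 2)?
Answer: -9936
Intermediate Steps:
Function('V')(n) = Add(2, n)
I = 5
Function('U')(E, c) = 0 (Function('U')(E, c) = Pow(Add(-5, 5), 2) = Pow(0, 2) = 0)
Function('A')(W, o) = 0 (Function('A')(W, o) = Mul(0, 7) = 0)
Add(Function('A')(223, 52), Mul(Function('V')(6), Add(-1052, Function('w')(-24, 38)))) = Add(0, Mul(Add(2, 6), Add(-1052, Mul(-5, 38)))) = Add(0, Mul(8, Add(-1052, -190))) = Add(0, Mul(8, -1242)) = Add(0, -9936) = -9936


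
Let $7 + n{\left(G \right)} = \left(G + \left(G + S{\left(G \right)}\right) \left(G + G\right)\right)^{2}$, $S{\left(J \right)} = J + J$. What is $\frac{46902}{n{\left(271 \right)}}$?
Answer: $\frac{7817}{32401300147} \approx 2.4126 \cdot 10^{-7}$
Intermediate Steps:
$S{\left(J \right)} = 2 J$
$n{\left(G \right)} = -7 + \left(G + 6 G^{2}\right)^{2}$ ($n{\left(G \right)} = -7 + \left(G + \left(G + 2 G\right) \left(G + G\right)\right)^{2} = -7 + \left(G + 3 G 2 G\right)^{2} = -7 + \left(G + 6 G^{2}\right)^{2}$)
$\frac{46902}{n{\left(271 \right)}} = \frac{46902}{-7 + 271^{2} \left(1 + 6 \cdot 271\right)^{2}} = \frac{46902}{-7 + 73441 \left(1 + 1626\right)^{2}} = \frac{46902}{-7 + 73441 \cdot 1627^{2}} = \frac{46902}{-7 + 73441 \cdot 2647129} = \frac{46902}{-7 + 194407800889} = \frac{46902}{194407800882} = 46902 \cdot \frac{1}{194407800882} = \frac{7817}{32401300147}$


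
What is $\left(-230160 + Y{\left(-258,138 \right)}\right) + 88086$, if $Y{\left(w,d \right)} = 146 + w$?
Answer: $-142186$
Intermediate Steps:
$\left(-230160 + Y{\left(-258,138 \right)}\right) + 88086 = \left(-230160 + \left(146 - 258\right)\right) + 88086 = \left(-230160 - 112\right) + 88086 = -230272 + 88086 = -142186$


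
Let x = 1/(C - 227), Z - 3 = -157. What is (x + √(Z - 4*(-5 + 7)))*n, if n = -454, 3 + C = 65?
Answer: 454/165 - 4086*I*√2 ≈ 2.7515 - 5778.5*I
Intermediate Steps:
Z = -154 (Z = 3 - 157 = -154)
C = 62 (C = -3 + 65 = 62)
x = -1/165 (x = 1/(62 - 227) = 1/(-165) = -1/165 ≈ -0.0060606)
(x + √(Z - 4*(-5 + 7)))*n = (-1/165 + √(-154 - 4*(-5 + 7)))*(-454) = (-1/165 + √(-154 - 4*2))*(-454) = (-1/165 + √(-154 - 8))*(-454) = (-1/165 + √(-162))*(-454) = (-1/165 + 9*I*√2)*(-454) = 454/165 - 4086*I*√2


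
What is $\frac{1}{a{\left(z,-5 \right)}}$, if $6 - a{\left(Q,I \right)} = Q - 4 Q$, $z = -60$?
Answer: $- \frac{1}{174} \approx -0.0057471$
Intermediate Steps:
$a{\left(Q,I \right)} = 6 + 3 Q$ ($a{\left(Q,I \right)} = 6 - \left(Q - 4 Q\right) = 6 - - 3 Q = 6 + 3 Q$)
$\frac{1}{a{\left(z,-5 \right)}} = \frac{1}{6 + 3 \left(-60\right)} = \frac{1}{6 - 180} = \frac{1}{-174} = - \frac{1}{174}$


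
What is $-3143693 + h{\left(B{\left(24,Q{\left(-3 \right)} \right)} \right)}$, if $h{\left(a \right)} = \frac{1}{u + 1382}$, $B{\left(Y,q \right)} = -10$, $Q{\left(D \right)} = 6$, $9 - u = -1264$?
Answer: $- \frac{8346504914}{2655} \approx -3.1437 \cdot 10^{6}$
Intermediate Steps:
$u = 1273$ ($u = 9 - -1264 = 9 + 1264 = 1273$)
$h{\left(a \right)} = \frac{1}{2655}$ ($h{\left(a \right)} = \frac{1}{1273 + 1382} = \frac{1}{2655}$)
$-3143693 + h{\left(B{\left(24,Q{\left(-3 \right)} \right)} \right)} = -3143693 + \frac{1}{2655} = - \frac{8346504914}{2655}$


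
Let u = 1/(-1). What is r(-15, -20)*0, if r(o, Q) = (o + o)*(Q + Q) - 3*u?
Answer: 0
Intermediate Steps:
u = -1
r(o, Q) = 3 + 4*Q*o (r(o, Q) = (o + o)*(Q + Q) - 3*(-1) = (2*o)*(2*Q) + 3 = 4*Q*o + 3 = 3 + 4*Q*o)
r(-15, -20)*0 = (3 + 4*(-20)*(-15))*0 = (3 + 1200)*0 = 1203*0 = 0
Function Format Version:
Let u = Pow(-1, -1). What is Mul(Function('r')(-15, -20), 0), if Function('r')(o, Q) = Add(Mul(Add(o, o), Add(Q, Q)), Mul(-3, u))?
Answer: 0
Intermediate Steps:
u = -1
Function('r')(o, Q) = Add(3, Mul(4, Q, o)) (Function('r')(o, Q) = Add(Mul(Add(o, o), Add(Q, Q)), Mul(-3, -1)) = Add(Mul(Mul(2, o), Mul(2, Q)), 3) = Add(Mul(4, Q, o), 3) = Add(3, Mul(4, Q, o)))
Mul(Function('r')(-15, -20), 0) = Mul(Add(3, Mul(4, -20, -15)), 0) = Mul(Add(3, 1200), 0) = Mul(1203, 0) = 0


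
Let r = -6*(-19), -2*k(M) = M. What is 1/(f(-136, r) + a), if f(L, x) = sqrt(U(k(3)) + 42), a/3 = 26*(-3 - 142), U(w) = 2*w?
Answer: -290/3279899 - sqrt(39)/127916061 ≈ -8.8466e-5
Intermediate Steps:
k(M) = -M/2
r = 114
a = -11310 (a = 3*(26*(-3 - 142)) = 3*(26*(-145)) = 3*(-3770) = -11310)
f(L, x) = sqrt(39) (f(L, x) = sqrt(2*(-1/2*3) + 42) = sqrt(2*(-3/2) + 42) = sqrt(-3 + 42) = sqrt(39))
1/(f(-136, r) + a) = 1/(sqrt(39) - 11310) = 1/(-11310 + sqrt(39))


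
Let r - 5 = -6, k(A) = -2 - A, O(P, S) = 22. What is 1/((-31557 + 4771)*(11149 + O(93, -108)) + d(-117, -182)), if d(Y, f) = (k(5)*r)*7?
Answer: -1/299226357 ≈ -3.3420e-9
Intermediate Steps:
r = -1 (r = 5 - 6 = -1)
d(Y, f) = 49 (d(Y, f) = ((-2 - 1*5)*(-1))*7 = ((-2 - 5)*(-1))*7 = -7*(-1)*7 = 7*7 = 49)
1/((-31557 + 4771)*(11149 + O(93, -108)) + d(-117, -182)) = 1/((-31557 + 4771)*(11149 + 22) + 49) = 1/(-26786*11171 + 49) = 1/(-299226406 + 49) = 1/(-299226357) = -1/299226357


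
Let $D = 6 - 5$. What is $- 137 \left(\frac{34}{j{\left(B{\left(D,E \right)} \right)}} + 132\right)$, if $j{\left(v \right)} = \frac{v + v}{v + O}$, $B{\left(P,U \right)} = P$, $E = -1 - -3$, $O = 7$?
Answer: $-36716$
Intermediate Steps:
$D = 1$ ($D = 6 - 5 = 1$)
$E = 2$ ($E = -1 + 3 = 2$)
$j{\left(v \right)} = \frac{2 v}{7 + v}$ ($j{\left(v \right)} = \frac{v + v}{v + 7} = \frac{2 v}{7 + v}$)
$- 137 \left(\frac{34}{j{\left(B{\left(D,E \right)} \right)}} + 132\right) = - 137 \left(\frac{34}{2 \cdot 1 \frac{1}{7 + 1}} + 132\right) = - 137 \left(\frac{34}{2 \cdot 1 \cdot \frac{1}{8}} + 132\right) = - 137 \left(34 \frac{1}{\frac{1}{4}} + 132\right) = - 137 \left(34 \cdot 4 + 132\right) = - 137 \left(136 + 132\right) = \left(-137\right) 268 = -36716$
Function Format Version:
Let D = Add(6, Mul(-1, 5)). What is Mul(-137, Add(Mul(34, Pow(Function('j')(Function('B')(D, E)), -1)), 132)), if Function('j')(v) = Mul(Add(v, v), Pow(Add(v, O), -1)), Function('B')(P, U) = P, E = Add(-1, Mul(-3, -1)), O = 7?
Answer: -36716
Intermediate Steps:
D = 1 (D = Add(6, -5) = 1)
E = 2 (E = Add(-1, 3) = 2)
Function('j')(v) = Mul(2, v, Pow(Add(7, v), -1)) (Function('j')(v) = Mul(Add(v, v), Pow(Add(v, 7), -1)) = Mul(Mul(2, v), Pow(Add(7, v), -1)) = Mul(2, v, Pow(Add(7, v), -1)))
Mul(-137, Add(Mul(34, Pow(Function('j')(Function('B')(D, E)), -1)), 132)) = Mul(-137, Add(Mul(34, Pow(Mul(2, 1, Pow(Add(7, 1), -1)), -1)), 132)) = Mul(-137, Add(Mul(34, Pow(Mul(2, 1, Pow(8, -1)), -1)), 132)) = Mul(-137, Add(Mul(34, Pow(Mul(2, 1, Rational(1, 8)), -1)), 132)) = Mul(-137, Add(Mul(34, Pow(Rational(1, 4), -1)), 132)) = Mul(-137, Add(Mul(34, 4), 132)) = Mul(-137, Add(136, 132)) = Mul(-137, 268) = -36716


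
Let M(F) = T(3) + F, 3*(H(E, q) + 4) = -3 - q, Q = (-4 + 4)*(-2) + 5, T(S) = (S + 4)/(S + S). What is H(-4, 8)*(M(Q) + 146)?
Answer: -20999/18 ≈ -1166.6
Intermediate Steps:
T(S) = (4 + S)/(2*S) (T(S) = (4 + S)/((2*S)) = (4 + S)*(1/(2*S)) = (4 + S)/(2*S))
Q = 5 (Q = 0*(-2) + 5 = 0 + 5 = 5)
H(E, q) = -5 - q/3 (H(E, q) = -4 + (-3 - q)/3 = -4 + (-1 - q/3) = -5 - q/3)
M(F) = 7/6 + F (M(F) = (½)*(4 + 3)/3 + F = (½)*(⅓)*7 + F = 7/6 + F)
H(-4, 8)*(M(Q) + 146) = (-5 - ⅓*8)*((7/6 + 5) + 146) = (-5 - 8/3)*(37/6 + 146) = -23/3*913/6 = -20999/18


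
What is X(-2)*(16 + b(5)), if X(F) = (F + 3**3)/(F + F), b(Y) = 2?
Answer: -225/2 ≈ -112.50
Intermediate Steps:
X(F) = (27 + F)/(2*F) (X(F) = (F + 27)/((2*F)) = (27 + F)*(1/(2*F)) = (27 + F)/(2*F))
X(-2)*(16 + b(5)) = ((1/2)*(27 - 2)/(-2))*(16 + 2) = ((1/2)*(-1/2)*25)*18 = -25/4*18 = -225/2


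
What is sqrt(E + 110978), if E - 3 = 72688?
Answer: sqrt(183669) ≈ 428.57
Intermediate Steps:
E = 72691 (E = 3 + 72688 = 72691)
sqrt(E + 110978) = sqrt(72691 + 110978) = sqrt(183669)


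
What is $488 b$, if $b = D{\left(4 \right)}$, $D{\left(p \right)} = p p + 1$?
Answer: $8296$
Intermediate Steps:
$D{\left(p \right)} = 1 + p^{2}$ ($D{\left(p \right)} = p^{2} + 1 = 1 + p^{2}$)
$b = 17$ ($b = 1 + 4^{2} = 1 + 16 = 17$)
$488 b = 488 \cdot 17 = 8296$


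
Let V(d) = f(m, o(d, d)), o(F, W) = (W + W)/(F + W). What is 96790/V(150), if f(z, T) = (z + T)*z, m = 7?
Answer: 48395/28 ≈ 1728.4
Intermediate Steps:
o(F, W) = 2*W/(F + W) (o(F, W) = (2*W)/(F + W) = 2*W/(F + W))
f(z, T) = z*(T + z) (f(z, T) = (T + z)*z = z*(T + z))
V(d) = 56 (V(d) = 7*(2*d/(d + d) + 7) = 7*(2*d/((2*d)) + 7) = 7*(2*d*(1/(2*d)) + 7) = 7*(1 + 7) = 7*8 = 56)
96790/V(150) = 96790/56 = 96790*(1/56) = 48395/28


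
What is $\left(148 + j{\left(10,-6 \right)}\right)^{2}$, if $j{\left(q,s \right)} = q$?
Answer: $24964$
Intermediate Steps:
$\left(148 + j{\left(10,-6 \right)}\right)^{2} = \left(148 + 10\right)^{2} = 158^{2} = 24964$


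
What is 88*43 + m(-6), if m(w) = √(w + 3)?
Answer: 3784 + I*√3 ≈ 3784.0 + 1.732*I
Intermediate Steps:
m(w) = √(3 + w)
88*43 + m(-6) = 88*43 + √(3 - 6) = 3784 + √(-3) = 3784 + I*√3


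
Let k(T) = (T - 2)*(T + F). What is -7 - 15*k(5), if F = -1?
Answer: -187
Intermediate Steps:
k(T) = (-1 + T)*(-2 + T) (k(T) = (T - 2)*(T - 1) = (-2 + T)*(-1 + T) = (-1 + T)*(-2 + T))
-7 - 15*k(5) = -7 - 15*(2 + 5**2 - 3*5) = -7 - 15*(2 + 25 - 15) = -7 - 15*12 = -7 - 180 = -187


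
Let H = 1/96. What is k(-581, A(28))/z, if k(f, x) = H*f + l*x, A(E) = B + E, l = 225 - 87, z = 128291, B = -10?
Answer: 237883/12315936 ≈ 0.019315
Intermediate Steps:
H = 1/96 ≈ 0.010417
l = 138
A(E) = -10 + E
k(f, x) = 138*x + f/96 (k(f, x) = f/96 + 138*x = 138*x + f/96)
k(-581, A(28))/z = (138*(-10 + 28) + (1/96)*(-581))/128291 = (138*18 - 581/96)*(1/128291) = (2484 - 581/96)*(1/128291) = (237883/96)*(1/128291) = 237883/12315936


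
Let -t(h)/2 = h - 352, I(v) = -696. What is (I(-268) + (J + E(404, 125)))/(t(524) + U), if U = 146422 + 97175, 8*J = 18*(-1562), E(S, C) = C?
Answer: -8171/486506 ≈ -0.016795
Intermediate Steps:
t(h) = 704 - 2*h (t(h) = -2*(h - 352) = -2*(-352 + h) = 704 - 2*h)
J = -7029/2 (J = (18*(-1562))/8 = (1/8)*(-28116) = -7029/2 ≈ -3514.5)
U = 243597
(I(-268) + (J + E(404, 125)))/(t(524) + U) = (-696 + (-7029/2 + 125))/((704 - 2*524) + 243597) = (-696 - 6779/2)/((704 - 1048) + 243597) = -8171/(2*(-344 + 243597)) = -8171/2/243253 = -8171/2*1/243253 = -8171/486506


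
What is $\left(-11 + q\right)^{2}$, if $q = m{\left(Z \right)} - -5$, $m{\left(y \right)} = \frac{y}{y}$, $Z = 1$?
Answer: $25$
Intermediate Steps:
$m{\left(y \right)} = 1$
$q = 6$ ($q = 1 - -5 = 1 + 5 = 6$)
$\left(-11 + q\right)^{2} = \left(-11 + 6\right)^{2} = \left(-5\right)^{2} = 25$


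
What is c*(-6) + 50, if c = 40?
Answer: -190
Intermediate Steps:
c*(-6) + 50 = 40*(-6) + 50 = -240 + 50 = -190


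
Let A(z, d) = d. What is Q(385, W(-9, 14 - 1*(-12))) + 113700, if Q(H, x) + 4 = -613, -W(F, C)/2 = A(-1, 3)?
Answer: 113083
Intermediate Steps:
W(F, C) = -6 (W(F, C) = -2*3 = -6)
Q(H, x) = -617 (Q(H, x) = -4 - 613 = -617)
Q(385, W(-9, 14 - 1*(-12))) + 113700 = -617 + 113700 = 113083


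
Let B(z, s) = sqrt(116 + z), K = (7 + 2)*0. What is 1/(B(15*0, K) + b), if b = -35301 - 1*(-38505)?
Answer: 801/2566375 - sqrt(29)/5132750 ≈ 0.00031106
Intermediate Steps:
K = 0 (K = 9*0 = 0)
b = 3204 (b = -35301 + 38505 = 3204)
1/(B(15*0, K) + b) = 1/(sqrt(116 + 15*0) + 3204) = 1/(sqrt(116 + 0) + 3204) = 1/(sqrt(116) + 3204) = 1/(2*sqrt(29) + 3204) = 1/(3204 + 2*sqrt(29))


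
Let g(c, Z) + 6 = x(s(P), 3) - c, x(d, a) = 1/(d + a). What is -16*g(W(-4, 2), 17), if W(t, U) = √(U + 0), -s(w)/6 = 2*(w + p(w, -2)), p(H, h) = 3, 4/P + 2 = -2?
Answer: 2032/21 + 16*√2 ≈ 119.39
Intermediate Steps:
P = -1 (P = 4/(-2 - 2) = 4/(-4) = 4*(-¼) = -1)
s(w) = -36 - 12*w (s(w) = -12*(w + 3) = -12*(3 + w) = -6*(6 + 2*w) = -36 - 12*w)
W(t, U) = √U
x(d, a) = 1/(a + d)
g(c, Z) = -127/21 - c (g(c, Z) = -6 + (1/(3 + (-36 - 12*(-1))) - c) = -6 + (1/(3 + (-36 + 12)) - c) = -6 + (1/(3 - 24) - c) = -6 + (1/(-21) - c) = -6 + (-1/21 - c) = -127/21 - c)
-16*g(W(-4, 2), 17) = -16*(-127/21 - √2) = 2032/21 + 16*√2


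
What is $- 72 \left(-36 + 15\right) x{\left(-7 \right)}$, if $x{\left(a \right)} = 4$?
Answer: $6048$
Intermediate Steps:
$- 72 \left(-36 + 15\right) x{\left(-7 \right)} = - 72 \left(-36 + 15\right) 4 = \left(-72\right) \left(-21\right) 4 = 1512 \cdot 4 = 6048$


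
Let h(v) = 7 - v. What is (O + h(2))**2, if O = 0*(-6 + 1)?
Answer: 25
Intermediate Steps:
O = 0 (O = 0*(-5) = 0)
(O + h(2))**2 = (0 + (7 - 1*2))**2 = (0 + (7 - 2))**2 = (0 + 5)**2 = 5**2 = 25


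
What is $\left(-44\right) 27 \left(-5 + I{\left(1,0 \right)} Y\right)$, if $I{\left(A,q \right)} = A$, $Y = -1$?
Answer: $7128$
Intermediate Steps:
$\left(-44\right) 27 \left(-5 + I{\left(1,0 \right)} Y\right) = \left(-44\right) 27 \left(-5 + 1 \left(-1\right)\right) = - 1188 \left(-5 - 1\right) = \left(-1188\right) \left(-6\right) = 7128$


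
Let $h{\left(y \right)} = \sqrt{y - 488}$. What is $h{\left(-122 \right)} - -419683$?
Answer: $419683 + i \sqrt{610} \approx 4.1968 \cdot 10^{5} + 24.698 i$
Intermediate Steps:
$h{\left(y \right)} = \sqrt{-488 + y}$
$h{\left(-122 \right)} - -419683 = \sqrt{-488 - 122} - -419683 = \sqrt{-610} + 419683 = i \sqrt{610} + 419683 = 419683 + i \sqrt{610}$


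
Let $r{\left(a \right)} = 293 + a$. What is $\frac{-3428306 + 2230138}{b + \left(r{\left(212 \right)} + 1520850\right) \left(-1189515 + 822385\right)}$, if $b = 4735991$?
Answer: $\frac{1198168}{558530325159} \approx 2.1452 \cdot 10^{-6}$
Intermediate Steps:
$\frac{-3428306 + 2230138}{b + \left(r{\left(212 \right)} + 1520850\right) \left(-1189515 + 822385\right)} = \frac{-3428306 + 2230138}{4735991 + \left(\left(293 + 212\right) + 1520850\right) \left(-1189515 + 822385\right)} = - \frac{1198168}{4735991 + \left(505 + 1520850\right) \left(-367130\right)} = - \frac{1198168}{4735991 + 1521355 \left(-367130\right)} = - \frac{1198168}{4735991 - 558535061150} = - \frac{1198168}{-558530325159} = \left(-1198168\right) \left(- \frac{1}{558530325159}\right) = \frac{1198168}{558530325159}$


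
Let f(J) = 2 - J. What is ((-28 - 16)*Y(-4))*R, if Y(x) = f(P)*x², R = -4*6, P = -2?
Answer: 67584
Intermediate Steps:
R = -24
Y(x) = 4*x² (Y(x) = (2 - 1*(-2))*x² = (2 + 2)*x² = 4*x²)
((-28 - 16)*Y(-4))*R = ((-28 - 16)*(4*(-4)²))*(-24) = -176*16*(-24) = -44*64*(-24) = -2816*(-24) = 67584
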